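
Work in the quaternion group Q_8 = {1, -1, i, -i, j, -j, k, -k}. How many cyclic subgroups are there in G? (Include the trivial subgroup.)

A cyclic subgroup of order d is generated by each of its φ(d) elements of order d, so the cyclic subgroups of order d number (#elements of order d)/φ(d).
Cyclic subgroups by order — order 1: 1; order 2: 1; order 4: 3.
Total: 5.

5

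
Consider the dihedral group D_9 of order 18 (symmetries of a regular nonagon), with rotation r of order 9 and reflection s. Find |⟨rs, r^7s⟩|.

|⟨rs⟩| = 2 and |⟨r^7s⟩| = 2, so |H| is a multiple of lcm(2, 2) = 2 and divides |G| = 18.
Closing under the operation: H = {e, r^3, r^6, rs, r^4s, r^7s}, so |H| = 6.

6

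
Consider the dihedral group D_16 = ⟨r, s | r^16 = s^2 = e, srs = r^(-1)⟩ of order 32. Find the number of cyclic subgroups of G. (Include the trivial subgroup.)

A cyclic subgroup of order d is generated by each of its φ(d) elements of order d, so the cyclic subgroups of order d number (#elements of order d)/φ(d).
Cyclic subgroups by order — order 1: 1; order 2: 17; order 4: 1; order 8: 1; order 16: 1.
Total: 21.

21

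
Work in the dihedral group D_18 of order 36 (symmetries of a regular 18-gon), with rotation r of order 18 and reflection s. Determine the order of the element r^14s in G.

2

Computing powers of r^14s: the smallest k with (r^14s)^k = e is k = 2.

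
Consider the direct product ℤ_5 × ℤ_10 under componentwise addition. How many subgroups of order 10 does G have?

6

|G| = 50 and 10 | 50, so subgroups of order 10 are possible by Lagrange.
The subgroups of order 10 are: {(0,0), (0,1), (0,2), (0,3), (0,4), (0,5), (0,6), (0,7), (0,8), (0,9)}; {(0,0), (0,5), (1,0), (1,5), (2,0), (2,5), (3,0), (3,5), (4,0), (4,5)}; {(0,0), (0,5), (1,1), (1,6), (2,2), (2,7), (3,3), (3,8), (4,4), (4,9)}; {(0,0), (0,5), (1,2), (1,7), (2,4), (2,9), (3,1), (3,6), (4,3), (4,8)}; … (6 in all).
So G has 6 subgroups of order 10.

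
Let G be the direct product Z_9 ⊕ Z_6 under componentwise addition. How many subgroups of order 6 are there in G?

4

|G| = 54 and 6 | 54, so subgroups of order 6 are possible by Lagrange.
The subgroups of order 6 are: {(0,0), (0,1), (0,2), (0,3), (0,4), (0,5)}; {(0,0), (0,3), (3,0), (3,3), (6,0), (6,3)}; {(0,0), (0,3), (3,1), (3,4), (6,2), (6,5)}; {(0,0), (0,3), (3,2), (3,5), (6,1), (6,4)}.
So G has 4 subgroups of order 6.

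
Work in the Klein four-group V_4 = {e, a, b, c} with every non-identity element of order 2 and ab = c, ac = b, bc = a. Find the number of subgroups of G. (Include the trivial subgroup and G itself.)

|G| = 4, so by Lagrange every subgroup order divides 4. Divisors: 1, 2, 4.
Subgroups by order — order 1: 1; order 2: 3; order 4: 1.
Total: 1 + 3 + 1 = 5.

5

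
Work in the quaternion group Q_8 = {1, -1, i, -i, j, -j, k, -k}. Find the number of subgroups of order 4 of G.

3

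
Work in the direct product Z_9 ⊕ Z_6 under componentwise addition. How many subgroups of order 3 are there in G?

|G| = 54 and 3 | 54, so subgroups of order 3 are possible by Lagrange.
The subgroups of order 3 are: {(0,0), (0,2), (0,4)}; {(0,0), (3,0), (6,0)}; {(0,0), (3,2), (6,4)}; {(0,0), (3,4), (6,2)}.
So G has 4 subgroups of order 3.

4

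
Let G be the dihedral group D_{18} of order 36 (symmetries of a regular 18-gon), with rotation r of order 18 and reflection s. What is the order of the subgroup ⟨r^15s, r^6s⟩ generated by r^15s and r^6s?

4

|⟨r^15s⟩| = 2 and |⟨r^6s⟩| = 2, so |H| is a multiple of lcm(2, 2) = 2 and divides |G| = 36.
Closing under the operation: H = {e, r^9, r^6s, r^15s}, so |H| = 4.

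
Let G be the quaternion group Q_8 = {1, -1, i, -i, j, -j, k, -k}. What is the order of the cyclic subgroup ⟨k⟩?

Computing powers of k: the smallest k with (k)^k = e is k = 4.

4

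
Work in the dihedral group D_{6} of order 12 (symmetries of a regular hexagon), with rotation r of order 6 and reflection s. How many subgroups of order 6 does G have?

|G| = 12 and 6 | 12, so subgroups of order 6 are possible by Lagrange.
The subgroups of order 6 are: {e, r, r^2, r^3, r^4, r^5}; {e, r^2, r^4, s, r^2s, r^4s}; {e, r^2, r^4, rs, r^3s, r^5s}.
So G has 3 subgroups of order 6.

3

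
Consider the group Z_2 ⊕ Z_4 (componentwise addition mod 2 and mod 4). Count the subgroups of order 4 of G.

3

|G| = 8 and 4 | 8, so subgroups of order 4 are possible by Lagrange.
The subgroups of order 4 are: {(0,0), (0,1), (0,2), (0,3)}; {(0,0), (0,2), (1,0), (1,2)}; {(0,0), (0,2), (1,1), (1,3)}.
So G has 3 subgroups of order 4.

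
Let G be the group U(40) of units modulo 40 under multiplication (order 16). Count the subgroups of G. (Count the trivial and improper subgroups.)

|G| = 16, so by Lagrange every subgroup order divides 16. Divisors: 1, 2, 4, 8, 16.
Subgroups by order — order 1: 1; order 2: 7; order 4: 11; order 8: 7; order 16: 1.
Total: 1 + 7 + 11 + 7 + 1 = 27.

27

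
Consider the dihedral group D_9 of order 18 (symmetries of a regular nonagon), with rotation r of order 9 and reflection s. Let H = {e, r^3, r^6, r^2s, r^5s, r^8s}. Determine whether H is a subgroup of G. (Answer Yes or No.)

Yes

|H| = 6 divides |G| = 18, consistent with Lagrange.
H contains the identity, every element's inverse is in H, and H is closed under ·: it is a subgroup.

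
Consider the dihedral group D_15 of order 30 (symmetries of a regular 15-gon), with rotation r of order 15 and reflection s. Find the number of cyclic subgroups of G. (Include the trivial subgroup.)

19

A cyclic subgroup of order d is generated by each of its φ(d) elements of order d, so the cyclic subgroups of order d number (#elements of order d)/φ(d).
Cyclic subgroups by order — order 1: 1; order 2: 15; order 3: 1; order 5: 1; order 15: 1.
Total: 19.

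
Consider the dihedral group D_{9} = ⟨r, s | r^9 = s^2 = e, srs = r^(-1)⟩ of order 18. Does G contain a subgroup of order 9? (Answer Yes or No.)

9 | 18. A subgroup of order 9 is {e, r, r^2, r^3, r^4, r^5, r^6, r^7, r^8}.

Yes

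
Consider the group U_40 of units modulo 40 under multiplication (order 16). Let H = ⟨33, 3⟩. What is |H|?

8

|⟨33⟩| = 4 and |⟨3⟩| = 4, so |H| is a multiple of lcm(4, 4) = 4 and divides |G| = 16.
Closing under the operation: H = {1, 3, 9, 11, 17, 19, 27, 33}, so |H| = 8.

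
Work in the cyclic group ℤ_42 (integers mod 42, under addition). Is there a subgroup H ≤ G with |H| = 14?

Yes

14 | 42. A subgroup of order 14 is {0, 3, 6, 9, 12, 15, 18, 21, 24, 27, 30, 33, 36, 39}.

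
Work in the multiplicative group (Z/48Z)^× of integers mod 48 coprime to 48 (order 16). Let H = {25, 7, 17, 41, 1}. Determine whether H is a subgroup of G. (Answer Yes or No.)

No

|H| = 5 does not divide |G| = 16, so by Lagrange H is not a subgroup.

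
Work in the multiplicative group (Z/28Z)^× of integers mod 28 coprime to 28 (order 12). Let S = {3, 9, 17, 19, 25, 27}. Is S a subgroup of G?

The identity 1 ∉ S, so S is not a subgroup.

No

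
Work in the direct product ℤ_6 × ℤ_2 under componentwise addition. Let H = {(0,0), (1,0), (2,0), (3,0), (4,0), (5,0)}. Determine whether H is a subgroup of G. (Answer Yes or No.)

Yes

|H| = 6 divides |G| = 12, consistent with Lagrange.
H contains the identity, every element's inverse is in H, and H is closed under +: it is a subgroup.
In fact H = ⟨(5,0)⟩.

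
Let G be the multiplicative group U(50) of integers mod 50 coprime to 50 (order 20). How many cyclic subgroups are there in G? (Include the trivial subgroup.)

6

Group the elements of G by the cyclic subgroup they generate; each cyclic subgroup of order d accounts for φ(d) elements.
Cyclic subgroups by order — order 1: 1; order 2: 1; order 4: 1; order 5: 1; order 10: 1; order 20: 1.
Total: 6.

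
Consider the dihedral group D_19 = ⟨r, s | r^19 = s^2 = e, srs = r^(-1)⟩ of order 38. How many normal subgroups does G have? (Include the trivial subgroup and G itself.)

3

G has 22 subgroups. Checking conjugation-invariance by order — order 1: 1/1 normal; order 2: 0/19 normal; order 19: 1/1 normal; order 38: 1/1 normal.
Total normal subgroups: 3.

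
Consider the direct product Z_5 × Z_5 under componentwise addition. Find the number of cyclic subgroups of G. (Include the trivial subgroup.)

A cyclic subgroup of order d is generated by each of its φ(d) elements of order d, so the cyclic subgroups of order d number (#elements of order d)/φ(d).
Cyclic subgroups by order — order 1: 1; order 5: 6.
Total: 7.

7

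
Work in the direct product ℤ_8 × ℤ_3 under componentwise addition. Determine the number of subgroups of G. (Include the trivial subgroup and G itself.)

8

|G| = 24, so by Lagrange every subgroup order divides 24. Divisors: 1, 2, 3, 4, 6, 8, 12, 24.
Subgroups by order — order 1: 1; order 2: 1; order 3: 1; order 4: 1; order 6: 1; order 8: 1; order 12: 1; order 24: 1.
Total: 1 + 1 + 1 + 1 + 1 + 1 + 1 + 1 = 8.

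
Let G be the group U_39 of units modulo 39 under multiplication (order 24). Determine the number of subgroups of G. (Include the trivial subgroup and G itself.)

|G| = 24, so by Lagrange every subgroup order divides 24. Divisors: 1, 2, 3, 4, 6, 8, 12, 24.
Subgroups by order — order 1: 1; order 2: 3; order 3: 1; order 4: 3; order 6: 3; order 8: 1; order 12: 3; order 24: 1.
Total: 1 + 3 + 1 + 3 + 3 + 1 + 3 + 1 = 16.

16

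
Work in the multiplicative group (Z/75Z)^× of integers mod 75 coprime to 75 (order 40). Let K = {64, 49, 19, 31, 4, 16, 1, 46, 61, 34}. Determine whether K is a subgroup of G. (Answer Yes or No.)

|K| = 10 divides |G| = 40, consistent with Lagrange.
K contains the identity, every element's inverse is in K, and K is closed under ·: it is a subgroup.
In fact K = ⟨64⟩.

Yes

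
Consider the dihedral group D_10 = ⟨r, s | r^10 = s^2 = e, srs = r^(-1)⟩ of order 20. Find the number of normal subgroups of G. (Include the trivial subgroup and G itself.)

G has 22 subgroups. Checking conjugation-invariance by order — order 1: 1/1 normal; order 2: 1/11 normal; order 4: 0/5 normal; order 5: 1/1 normal; order 10: 3/3 normal; order 20: 1/1 normal.
Total normal subgroups: 7.

7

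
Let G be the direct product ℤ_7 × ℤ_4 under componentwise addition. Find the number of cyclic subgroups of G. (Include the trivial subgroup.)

Each element a generates a cyclic subgroup ⟨a⟩; distinct elements may generate the same one (a cyclic group of order d has φ(d) generators).
Cyclic subgroups by order — order 1: 1; order 2: 1; order 4: 1; order 7: 1; order 14: 1; order 28: 1.
Total: 6.

6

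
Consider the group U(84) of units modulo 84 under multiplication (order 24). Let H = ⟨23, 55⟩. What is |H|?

12

|⟨23⟩| = 6 and |⟨55⟩| = 2, so |H| is a multiple of lcm(6, 2) = 6 and divides |G| = 24.
Closing under the operation: H = {1, 5, 11, 17, 19, 23, 25, 31, 37, 41, 55, 71}, so |H| = 12.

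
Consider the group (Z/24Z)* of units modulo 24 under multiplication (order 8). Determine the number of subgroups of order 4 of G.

7

|G| = 8 and 4 | 8, so subgroups of order 4 are possible by Lagrange.
The subgroups of order 4 are: {1, 11, 13, 23}; {1, 11, 17, 19}; {1, 5, 7, 11}; {1, 5, 13, 17}; … (7 in all).
So G has 7 subgroups of order 4.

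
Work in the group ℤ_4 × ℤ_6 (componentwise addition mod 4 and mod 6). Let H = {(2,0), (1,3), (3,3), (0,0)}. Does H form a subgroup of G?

Yes

|H| = 4 divides |G| = 24, consistent with Lagrange.
H contains the identity, every element's inverse is in H, and H is closed under +: it is a subgroup.
In fact H = ⟨(3,3)⟩.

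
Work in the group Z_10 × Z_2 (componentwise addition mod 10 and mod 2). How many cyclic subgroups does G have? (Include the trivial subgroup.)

8

A cyclic subgroup of order d is generated by each of its φ(d) elements of order d, so the cyclic subgroups of order d number (#elements of order d)/φ(d).
Cyclic subgroups by order — order 1: 1; order 2: 3; order 5: 1; order 10: 3.
Total: 8.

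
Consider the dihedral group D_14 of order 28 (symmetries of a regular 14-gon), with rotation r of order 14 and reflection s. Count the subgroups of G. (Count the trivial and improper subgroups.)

28

|G| = 28, so by Lagrange every subgroup order divides 28. Divisors: 1, 2, 4, 7, 14, 28.
Subgroups by order — order 1: 1; order 2: 15; order 4: 7; order 7: 1; order 14: 3; order 28: 1.
Total: 1 + 15 + 7 + 1 + 3 + 1 = 28.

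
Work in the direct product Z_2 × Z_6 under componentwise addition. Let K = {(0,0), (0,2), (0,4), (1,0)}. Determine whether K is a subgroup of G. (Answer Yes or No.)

No

Closure fails: (0,2) + (1,0) = (1,2) ∉ K. So K is not a subgroup.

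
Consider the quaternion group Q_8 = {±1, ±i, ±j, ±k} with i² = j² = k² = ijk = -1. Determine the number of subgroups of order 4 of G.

3

|G| = 8 and 4 | 8, so subgroups of order 4 are possible by Lagrange.
The subgroups of order 4 are: {1, -1, i, -i}; {1, -1, j, -j}; {1, -1, k, -k}.
So G has 3 subgroups of order 4.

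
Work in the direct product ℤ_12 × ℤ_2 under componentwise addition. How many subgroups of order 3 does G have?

|G| = 24 and 3 | 24, so subgroups of order 3 are possible by Lagrange.
The subgroups of order 3 are: {(0,0), (4,0), (8,0)}.
So G has 1 subgroup of order 3.

1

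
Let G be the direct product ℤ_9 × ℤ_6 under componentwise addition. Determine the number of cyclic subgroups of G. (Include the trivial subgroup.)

Each element a generates a cyclic subgroup ⟨a⟩; distinct elements may generate the same one (a cyclic group of order d has φ(d) generators).
Cyclic subgroups by order — order 1: 1; order 2: 1; order 3: 4; order 6: 4; order 9: 3; order 18: 3.
Total: 16.

16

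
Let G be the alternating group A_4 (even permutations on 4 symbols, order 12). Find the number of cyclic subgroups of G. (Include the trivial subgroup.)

8

Group the elements of G by the cyclic subgroup they generate; each cyclic subgroup of order d accounts for φ(d) elements.
Cyclic subgroups by order — order 1: 1; order 2: 3; order 3: 4.
Total: 8.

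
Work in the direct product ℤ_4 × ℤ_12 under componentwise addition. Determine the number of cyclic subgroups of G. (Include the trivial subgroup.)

Each element a generates a cyclic subgroup ⟨a⟩; distinct elements may generate the same one (a cyclic group of order d has φ(d) generators).
Cyclic subgroups by order — order 1: 1; order 2: 3; order 3: 1; order 4: 6; order 6: 3; order 12: 6.
Total: 20.

20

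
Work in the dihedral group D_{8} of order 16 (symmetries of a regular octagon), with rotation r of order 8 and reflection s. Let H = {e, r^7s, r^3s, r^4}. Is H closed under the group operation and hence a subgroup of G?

Yes

|H| = 4 divides |G| = 16, consistent with Lagrange.
H contains the identity, every element's inverse is in H, and H is closed under ·: it is a subgroup.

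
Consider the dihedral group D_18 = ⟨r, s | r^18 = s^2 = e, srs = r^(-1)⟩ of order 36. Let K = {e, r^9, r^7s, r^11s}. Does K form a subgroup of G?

No

Closure fails: r^11s · r^9 = r^2s ∉ K. So K is not a subgroup.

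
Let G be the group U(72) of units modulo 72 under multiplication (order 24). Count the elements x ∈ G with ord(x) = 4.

No element of G has order 4 (even though 4 | 24).

0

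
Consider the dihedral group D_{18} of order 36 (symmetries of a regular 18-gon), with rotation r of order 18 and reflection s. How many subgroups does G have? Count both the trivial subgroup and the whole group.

|G| = 36, so by Lagrange every subgroup order divides 36. Divisors: 1, 2, 3, 4, 6, 9, 12, 18, 36.
Subgroups by order — order 1: 1; order 2: 19; order 3: 1; order 4: 9; order 6: 7; order 9: 1; order 12: 3; order 18: 3; order 36: 1.
Total: 1 + 19 + 1 + 9 + 7 + 1 + 3 + 3 + 1 = 45.

45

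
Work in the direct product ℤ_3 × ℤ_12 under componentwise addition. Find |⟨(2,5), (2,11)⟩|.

|⟨(2,5)⟩| = 12 and |⟨(2,11)⟩| = 12, so |H| is a multiple of lcm(12, 12) = 12 and divides |G| = 36.
Closing under the operation: H = {(0,0), (0,3), (0,6), (0,9), (1,1), (1,4), (1,7), (1,10), (2,2), (2,5), (2,8), (2,11)}, so |H| = 12.

12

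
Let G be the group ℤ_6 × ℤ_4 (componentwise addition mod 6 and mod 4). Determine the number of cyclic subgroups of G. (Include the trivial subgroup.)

12

A cyclic subgroup of order d is generated by each of its φ(d) elements of order d, so the cyclic subgroups of order d number (#elements of order d)/φ(d).
Cyclic subgroups by order — order 1: 1; order 2: 3; order 3: 1; order 4: 2; order 6: 3; order 12: 2.
Total: 12.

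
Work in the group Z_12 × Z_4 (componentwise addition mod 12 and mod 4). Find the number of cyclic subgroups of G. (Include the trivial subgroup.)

Group the elements of G by the cyclic subgroup they generate; each cyclic subgroup of order d accounts for φ(d) elements.
Cyclic subgroups by order — order 1: 1; order 2: 3; order 3: 1; order 4: 6; order 6: 3; order 12: 6.
Total: 20.

20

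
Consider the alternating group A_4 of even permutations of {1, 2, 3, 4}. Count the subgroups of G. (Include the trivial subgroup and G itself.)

|G| = 12, so by Lagrange every subgroup order divides 12. Divisors: 1, 2, 3, 4, 6, 12.
Subgroups by order — order 1: 1; order 2: 3; order 3: 4; order 4: 1; order 6: 0; order 12: 1.
Total: 1 + 3 + 4 + 1 + 0 + 1 = 10.

10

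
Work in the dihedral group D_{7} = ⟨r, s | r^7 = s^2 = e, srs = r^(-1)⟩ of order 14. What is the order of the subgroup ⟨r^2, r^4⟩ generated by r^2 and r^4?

7

|⟨r^2⟩| = 7 and |⟨r^4⟩| = 7, so |H| is a multiple of lcm(7, 7) = 7 and divides |G| = 14.
Closing under the operation: H = {e, r, r^2, r^3, r^4, r^5, r^6}, so |H| = 7.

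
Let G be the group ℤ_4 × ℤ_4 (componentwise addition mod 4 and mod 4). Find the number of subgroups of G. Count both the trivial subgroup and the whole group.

15

|G| = 16, so by Lagrange every subgroup order divides 16. Divisors: 1, 2, 4, 8, 16.
Subgroups by order — order 1: 1; order 2: 3; order 4: 7; order 8: 3; order 16: 1.
Total: 1 + 3 + 7 + 3 + 1 = 15.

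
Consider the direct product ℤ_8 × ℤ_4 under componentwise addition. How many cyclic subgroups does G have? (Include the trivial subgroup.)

Each element a generates a cyclic subgroup ⟨a⟩; distinct elements may generate the same one (a cyclic group of order d has φ(d) generators).
Cyclic subgroups by order — order 1: 1; order 2: 3; order 4: 6; order 8: 4.
Total: 14.

14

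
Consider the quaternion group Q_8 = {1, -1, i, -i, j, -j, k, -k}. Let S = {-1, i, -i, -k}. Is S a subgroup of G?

The identity 1 ∉ S, so S is not a subgroup.

No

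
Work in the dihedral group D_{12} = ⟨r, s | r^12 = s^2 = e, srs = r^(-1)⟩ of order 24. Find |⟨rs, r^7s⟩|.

4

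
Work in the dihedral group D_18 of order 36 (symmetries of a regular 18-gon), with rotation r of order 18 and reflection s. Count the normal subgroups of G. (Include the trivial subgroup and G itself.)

9

G has 45 subgroups. Checking conjugation-invariance by order — order 1: 1/1 normal; order 2: 1/19 normal; order 3: 1/1 normal; order 4: 0/9 normal; order 6: 1/7 normal; order 9: 1/1 normal; order 12: 0/3 normal; order 18: 3/3 normal; order 36: 1/1 normal.
Total normal subgroups: 9.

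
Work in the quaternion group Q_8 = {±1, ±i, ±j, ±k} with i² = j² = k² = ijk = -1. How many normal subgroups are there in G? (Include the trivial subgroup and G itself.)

6

G has 6 subgroups. Checking conjugation-invariance by order — order 1: 1/1 normal; order 2: 1/1 normal; order 4: 3/3 normal; order 8: 1/1 normal.
Total normal subgroups: 6.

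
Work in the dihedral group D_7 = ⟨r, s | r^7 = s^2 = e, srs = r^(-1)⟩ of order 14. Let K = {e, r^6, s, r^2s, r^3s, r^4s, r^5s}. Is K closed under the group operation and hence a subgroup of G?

r^6 ∈ K but its inverse r ∉ K, so K is not a subgroup.

No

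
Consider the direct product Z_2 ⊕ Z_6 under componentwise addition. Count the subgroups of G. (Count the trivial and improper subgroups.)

|G| = 12, so by Lagrange every subgroup order divides 12. Divisors: 1, 2, 3, 4, 6, 12.
Subgroups by order — order 1: 1; order 2: 3; order 3: 1; order 4: 1; order 6: 3; order 12: 1.
Total: 1 + 3 + 1 + 1 + 3 + 1 = 10.

10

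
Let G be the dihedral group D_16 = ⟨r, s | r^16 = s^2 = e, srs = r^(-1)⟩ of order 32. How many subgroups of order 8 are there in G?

5

|G| = 32 and 8 | 32, so subgroups of order 8 are possible by Lagrange.
The subgroups of order 8 are: {e, r^2, r^4, r^6, r^8, r^10, r^12, r^14}; {e, r^4, r^8, r^12, r^2s, r^6s, r^10s, r^14s}; {e, r^4, r^8, r^12, r^3s, r^7s, r^11s, r^15s}; {e, r^4, r^8, r^12, s, r^4s, r^8s, r^12s}; … (5 in all).
So G has 5 subgroups of order 8.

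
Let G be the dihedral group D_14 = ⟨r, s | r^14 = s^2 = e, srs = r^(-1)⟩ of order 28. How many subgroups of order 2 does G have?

15

|G| = 28 and 2 | 28, so subgroups of order 2 are possible by Lagrange.
The subgroups of order 2 are: {e, r^10s}; {e, r^11s}; {e, r^12s}; {e, r^13s}; … (15 in all).
So G has 15 subgroups of order 2.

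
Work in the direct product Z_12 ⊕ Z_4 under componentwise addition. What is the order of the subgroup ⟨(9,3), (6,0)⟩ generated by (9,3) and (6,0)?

8

|⟨(9,3)⟩| = 4 and |⟨(6,0)⟩| = 2, so |H| is a multiple of lcm(4, 2) = 4 and divides |G| = 48.
Closing under the operation: H = {(0,0), (0,2), (3,1), (3,3), (6,0), (6,2), (9,1), (9,3)}, so |H| = 8.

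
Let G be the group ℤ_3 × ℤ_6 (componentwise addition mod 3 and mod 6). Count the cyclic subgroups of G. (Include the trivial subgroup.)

10

Each element a generates a cyclic subgroup ⟨a⟩; distinct elements may generate the same one (a cyclic group of order d has φ(d) generators).
Cyclic subgroups by order — order 1: 1; order 2: 1; order 3: 4; order 6: 4.
Total: 10.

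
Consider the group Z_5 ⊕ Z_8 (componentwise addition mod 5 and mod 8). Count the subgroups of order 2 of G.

1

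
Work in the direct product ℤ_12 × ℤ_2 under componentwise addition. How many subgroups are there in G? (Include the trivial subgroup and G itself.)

|G| = 24, so by Lagrange every subgroup order divides 24. Divisors: 1, 2, 3, 4, 6, 8, 12, 24.
Subgroups by order — order 1: 1; order 2: 3; order 3: 1; order 4: 3; order 6: 3; order 8: 1; order 12: 3; order 24: 1.
Total: 1 + 3 + 1 + 3 + 3 + 1 + 3 + 1 = 16.

16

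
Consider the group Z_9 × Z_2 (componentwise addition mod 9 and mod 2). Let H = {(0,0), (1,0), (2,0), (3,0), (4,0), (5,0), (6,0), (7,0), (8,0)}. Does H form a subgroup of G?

|H| = 9 divides |G| = 18, consistent with Lagrange.
H contains the identity, every element's inverse is in H, and H is closed under +: it is a subgroup.
In fact H = ⟨(4,0)⟩.

Yes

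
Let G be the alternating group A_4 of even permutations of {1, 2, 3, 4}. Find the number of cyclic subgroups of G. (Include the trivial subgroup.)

8

Each element a generates a cyclic subgroup ⟨a⟩; distinct elements may generate the same one (a cyclic group of order d has φ(d) generators).
Cyclic subgroups by order — order 1: 1; order 2: 3; order 3: 4.
Total: 8.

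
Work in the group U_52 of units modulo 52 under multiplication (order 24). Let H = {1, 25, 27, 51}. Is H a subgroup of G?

Yes

|H| = 4 divides |G| = 24, consistent with Lagrange.
H contains the identity, every element's inverse is in H, and H is closed under ·: it is a subgroup.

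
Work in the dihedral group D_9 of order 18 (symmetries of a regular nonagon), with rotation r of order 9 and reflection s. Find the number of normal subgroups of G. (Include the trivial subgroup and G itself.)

4

G has 16 subgroups. Checking conjugation-invariance by order — order 1: 1/1 normal; order 2: 0/9 normal; order 3: 1/1 normal; order 6: 0/3 normal; order 9: 1/1 normal; order 18: 1/1 normal.
Total normal subgroups: 4.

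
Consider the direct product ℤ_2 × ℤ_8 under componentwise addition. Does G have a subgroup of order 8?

Yes

8 | 16. A subgroup of order 8 is {(0,0), (0,1), (0,2), (0,3), (0,4), (0,5), (0,6), (0,7)}.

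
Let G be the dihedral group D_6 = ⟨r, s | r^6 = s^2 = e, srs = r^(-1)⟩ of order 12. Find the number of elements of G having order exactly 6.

The elements of order 6 are: r, r^5.
That's 2.

2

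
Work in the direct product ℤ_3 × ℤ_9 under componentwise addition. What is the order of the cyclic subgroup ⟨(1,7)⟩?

9

The order of (1,7) in Z_3 × Z_9 is lcm(ord(1) in Z_3, ord(7) in Z_9).
ord(1) = 3 and ord(7) = 9, so |⟨(1,7)⟩| = lcm(3, 9) = 9.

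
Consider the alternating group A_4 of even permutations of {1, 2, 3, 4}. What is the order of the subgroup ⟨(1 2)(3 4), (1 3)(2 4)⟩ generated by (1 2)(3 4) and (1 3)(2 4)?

4

|⟨(1 2)(3 4)⟩| = 2 and |⟨(1 3)(2 4)⟩| = 2, so |H| is a multiple of lcm(2, 2) = 2 and divides |G| = 12.
Closing under the operation: H = {e, (1 2)(3 4), (1 3)(2 4), (1 4)(2 3)}, so |H| = 4.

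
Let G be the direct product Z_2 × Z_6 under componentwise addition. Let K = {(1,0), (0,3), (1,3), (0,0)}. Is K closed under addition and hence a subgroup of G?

|K| = 4 divides |G| = 12, consistent with Lagrange.
K contains the identity, every element's inverse is in K, and K is closed under +: it is a subgroup.

Yes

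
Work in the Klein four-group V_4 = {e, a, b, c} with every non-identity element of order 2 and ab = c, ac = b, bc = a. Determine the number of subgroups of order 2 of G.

3

|G| = 4 and 2 | 4, so subgroups of order 2 are possible by Lagrange.
The subgroups of order 2 are: {e, a}; {e, b}; {e, c}.
So G has 3 subgroups of order 2.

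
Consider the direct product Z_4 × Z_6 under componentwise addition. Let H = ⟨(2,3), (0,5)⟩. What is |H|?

12

|⟨(2,3)⟩| = 2 and |⟨(0,5)⟩| = 6, so |H| is a multiple of lcm(2, 6) = 6 and divides |G| = 24.
Closing under the operation: H = {(0,0), (0,1), (0,2), (0,3), (0,4), (0,5), (2,0), (2,1), (2,2), (2,3), (2,4), (2,5)}, so |H| = 12.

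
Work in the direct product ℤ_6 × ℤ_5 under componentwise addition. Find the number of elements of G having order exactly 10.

4

An element (a,b) has order lcm(ord(a), ord(b)); count pairs with lcm equal to 10.
Enumerating gives 4 such elements.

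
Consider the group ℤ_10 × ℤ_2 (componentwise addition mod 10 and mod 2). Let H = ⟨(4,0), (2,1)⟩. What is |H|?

|⟨(4,0)⟩| = 5 and |⟨(2,1)⟩| = 10, so |H| is a multiple of lcm(5, 10) = 10 and divides |G| = 20.
Closing under the operation: H = {(0,0), (0,1), (2,0), (2,1), (4,0), (4,1), (6,0), (6,1), (8,0), (8,1)}, so |H| = 10.

10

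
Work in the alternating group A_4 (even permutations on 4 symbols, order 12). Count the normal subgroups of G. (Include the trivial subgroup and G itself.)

3

G has 10 subgroups. Checking conjugation-invariance by order — order 1: 1/1 normal; order 2: 0/3 normal; order 3: 0/4 normal; order 4: 1/1 normal; order 12: 1/1 normal.
Total normal subgroups: 3.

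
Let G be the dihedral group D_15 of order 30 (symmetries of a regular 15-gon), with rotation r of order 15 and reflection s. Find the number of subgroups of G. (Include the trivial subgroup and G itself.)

28

|G| = 30, so by Lagrange every subgroup order divides 30. Divisors: 1, 2, 3, 5, 6, 10, 15, 30.
Subgroups by order — order 1: 1; order 2: 15; order 3: 1; order 5: 1; order 6: 5; order 10: 3; order 15: 1; order 30: 1.
Total: 1 + 15 + 1 + 1 + 5 + 3 + 1 + 1 = 28.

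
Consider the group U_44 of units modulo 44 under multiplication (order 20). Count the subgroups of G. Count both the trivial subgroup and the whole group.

10

|G| = 20, so by Lagrange every subgroup order divides 20. Divisors: 1, 2, 4, 5, 10, 20.
Subgroups by order — order 1: 1; order 2: 3; order 4: 1; order 5: 1; order 10: 3; order 20: 1.
Total: 1 + 3 + 1 + 1 + 3 + 1 = 10.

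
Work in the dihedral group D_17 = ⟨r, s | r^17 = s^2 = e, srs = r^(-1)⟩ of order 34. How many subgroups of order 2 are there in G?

17

|G| = 34 and 2 | 34, so subgroups of order 2 are possible by Lagrange.
The subgroups of order 2 are: {e, r^10s}; {e, r^11s}; {e, r^12s}; {e, r^13s}; … (17 in all).
So G has 17 subgroups of order 2.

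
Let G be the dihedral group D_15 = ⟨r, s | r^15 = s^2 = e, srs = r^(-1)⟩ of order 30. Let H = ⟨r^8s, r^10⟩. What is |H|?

6

|⟨r^8s⟩| = 2 and |⟨r^10⟩| = 3, so |H| is a multiple of lcm(2, 3) = 6 and divides |G| = 30.
Closing under the operation: H = {e, r^5, r^10, r^3s, r^8s, r^13s}, so |H| = 6.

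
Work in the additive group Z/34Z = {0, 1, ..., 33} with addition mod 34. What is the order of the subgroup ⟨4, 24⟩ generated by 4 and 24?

|⟨4⟩| = 17 and |⟨24⟩| = 17, so |H| is a multiple of lcm(17, 17) = 17 and divides |G| = 34.
Closing under the operation: H = {0, 2, 4, 6, 8, 10, 12, 14, 16, 18, 20, 22, 24, 26, 28, 30, 32}, so |H| = 17.

17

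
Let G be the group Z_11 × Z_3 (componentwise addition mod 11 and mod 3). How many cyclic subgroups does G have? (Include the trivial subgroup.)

A cyclic subgroup of order d is generated by each of its φ(d) elements of order d, so the cyclic subgroups of order d number (#elements of order d)/φ(d).
Cyclic subgroups by order — order 1: 1; order 3: 1; order 11: 1; order 33: 1.
Total: 4.

4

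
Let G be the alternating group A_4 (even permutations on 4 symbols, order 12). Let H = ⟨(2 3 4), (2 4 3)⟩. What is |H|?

3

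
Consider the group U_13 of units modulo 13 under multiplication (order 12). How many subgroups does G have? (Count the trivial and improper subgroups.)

|G| = 12, so by Lagrange every subgroup order divides 12. Divisors: 1, 2, 3, 4, 6, 12.
Subgroups by order — order 1: 1; order 2: 1; order 3: 1; order 4: 1; order 6: 1; order 12: 1.
Total: 1 + 1 + 1 + 1 + 1 + 1 = 6.

6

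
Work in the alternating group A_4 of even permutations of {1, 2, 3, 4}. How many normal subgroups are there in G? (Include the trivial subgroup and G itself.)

G has 10 subgroups. Checking conjugation-invariance by order — order 1: 1/1 normal; order 2: 0/3 normal; order 3: 0/4 normal; order 4: 1/1 normal; order 12: 1/1 normal.
Total normal subgroups: 3.

3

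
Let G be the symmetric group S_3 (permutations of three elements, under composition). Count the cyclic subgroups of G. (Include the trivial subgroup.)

5

Each element a generates a cyclic subgroup ⟨a⟩; distinct elements may generate the same one (a cyclic group of order d has φ(d) generators).
Cyclic subgroups by order — order 1: 1; order 2: 3; order 3: 1.
Total: 5.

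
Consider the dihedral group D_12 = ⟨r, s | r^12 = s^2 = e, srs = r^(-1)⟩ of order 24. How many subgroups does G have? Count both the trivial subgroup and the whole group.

34

|G| = 24, so by Lagrange every subgroup order divides 24. Divisors: 1, 2, 3, 4, 6, 8, 12, 24.
Subgroups by order — order 1: 1; order 2: 13; order 3: 1; order 4: 7; order 6: 5; order 8: 3; order 12: 3; order 24: 1.
Total: 1 + 13 + 1 + 7 + 5 + 3 + 3 + 1 = 34.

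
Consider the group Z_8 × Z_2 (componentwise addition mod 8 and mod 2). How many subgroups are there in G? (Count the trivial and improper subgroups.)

|G| = 16, so by Lagrange every subgroup order divides 16. Divisors: 1, 2, 4, 8, 16.
Subgroups by order — order 1: 1; order 2: 3; order 4: 3; order 8: 3; order 16: 1.
Total: 1 + 3 + 3 + 3 + 1 = 11.

11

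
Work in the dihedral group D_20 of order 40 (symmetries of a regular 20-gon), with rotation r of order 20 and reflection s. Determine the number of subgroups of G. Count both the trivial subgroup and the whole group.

48

|G| = 40, so by Lagrange every subgroup order divides 40. Divisors: 1, 2, 4, 5, 8, 10, 20, 40.
Subgroups by order — order 1: 1; order 2: 21; order 4: 11; order 5: 1; order 8: 5; order 10: 5; order 20: 3; order 40: 1.
Total: 1 + 21 + 11 + 1 + 5 + 5 + 3 + 1 = 48.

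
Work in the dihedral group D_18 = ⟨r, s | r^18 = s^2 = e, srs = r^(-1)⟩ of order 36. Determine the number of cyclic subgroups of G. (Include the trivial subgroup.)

Group the elements of G by the cyclic subgroup they generate; each cyclic subgroup of order d accounts for φ(d) elements.
Cyclic subgroups by order — order 1: 1; order 2: 19; order 3: 1; order 6: 1; order 9: 1; order 18: 1.
Total: 24.

24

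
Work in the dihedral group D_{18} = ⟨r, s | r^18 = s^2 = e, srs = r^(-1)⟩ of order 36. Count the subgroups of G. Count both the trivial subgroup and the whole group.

45

|G| = 36, so by Lagrange every subgroup order divides 36. Divisors: 1, 2, 3, 4, 6, 9, 12, 18, 36.
Subgroups by order — order 1: 1; order 2: 19; order 3: 1; order 4: 9; order 6: 7; order 9: 1; order 12: 3; order 18: 3; order 36: 1.
Total: 1 + 19 + 1 + 9 + 7 + 1 + 3 + 3 + 1 = 45.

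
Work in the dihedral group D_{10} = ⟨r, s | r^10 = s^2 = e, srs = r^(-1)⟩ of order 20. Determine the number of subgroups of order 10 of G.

3

|G| = 20 and 10 | 20, so subgroups of order 10 are possible by Lagrange.
The subgroups of order 10 are: {e, r, r^2, r^3, r^4, r^5, r^6, r^7, r^8, r^9}; {e, r^2, r^4, r^6, r^8, s, r^2s, r^4s, r^6s, r^8s}; {e, r^2, r^4, r^6, r^8, rs, r^3s, r^5s, r^7s, r^9s}.
So G has 3 subgroups of order 10.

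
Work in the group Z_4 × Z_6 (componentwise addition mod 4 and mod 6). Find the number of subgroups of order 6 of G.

3

|G| = 24 and 6 | 24, so subgroups of order 6 are possible by Lagrange.
The subgroups of order 6 are: {(0,0), (0,1), (0,2), (0,3), (0,4), (0,5)}; {(0,0), (0,2), (0,4), (2,0), (2,2), (2,4)}; {(0,0), (0,2), (0,4), (2,1), (2,3), (2,5)}.
So G has 3 subgroups of order 6.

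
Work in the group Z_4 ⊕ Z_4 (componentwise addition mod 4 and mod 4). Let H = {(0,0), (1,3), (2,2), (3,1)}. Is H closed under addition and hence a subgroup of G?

Yes

|H| = 4 divides |G| = 16, consistent with Lagrange.
H contains the identity, every element's inverse is in H, and H is closed under +: it is a subgroup.
In fact H = ⟨(3,1)⟩.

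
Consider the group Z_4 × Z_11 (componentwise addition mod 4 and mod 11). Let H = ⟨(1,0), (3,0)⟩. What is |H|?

|⟨(1,0)⟩| = 4 and |⟨(3,0)⟩| = 4, so |H| is a multiple of lcm(4, 4) = 4 and divides |G| = 44.
Closing under the operation: H = {(0,0), (1,0), (2,0), (3,0)}, so |H| = 4.

4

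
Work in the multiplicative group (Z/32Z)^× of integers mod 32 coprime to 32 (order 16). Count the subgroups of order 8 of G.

|G| = 16 and 8 | 16, so subgroups of order 8 are possible by Lagrange.
The subgroups of order 8 are: {1, 3, 9, 11, 17, 19, 25, 27}; {1, 5, 9, 13, 17, 21, 25, 29}; {1, 7, 9, 15, 17, 23, 25, 31}.
So G has 3 subgroups of order 8.

3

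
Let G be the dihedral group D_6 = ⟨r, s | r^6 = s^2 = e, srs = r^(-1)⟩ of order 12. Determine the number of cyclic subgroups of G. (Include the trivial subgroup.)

10

Group the elements of G by the cyclic subgroup they generate; each cyclic subgroup of order d accounts for φ(d) elements.
Cyclic subgroups by order — order 1: 1; order 2: 7; order 3: 1; order 6: 1.
Total: 10.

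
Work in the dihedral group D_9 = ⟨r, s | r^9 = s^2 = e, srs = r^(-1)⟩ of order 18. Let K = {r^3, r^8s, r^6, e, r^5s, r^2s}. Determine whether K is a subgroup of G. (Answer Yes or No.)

Yes

|K| = 6 divides |G| = 18, consistent with Lagrange.
K contains the identity, every element's inverse is in K, and K is closed under ·: it is a subgroup.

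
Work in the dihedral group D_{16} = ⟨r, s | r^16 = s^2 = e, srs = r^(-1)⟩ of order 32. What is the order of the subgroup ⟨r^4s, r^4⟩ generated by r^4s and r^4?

|⟨r^4s⟩| = 2 and |⟨r^4⟩| = 4, so |H| is a multiple of lcm(2, 4) = 4 and divides |G| = 32.
Closing under the operation: H = {e, r^4, r^8, r^12, s, r^4s, r^8s, r^12s}, so |H| = 8.

8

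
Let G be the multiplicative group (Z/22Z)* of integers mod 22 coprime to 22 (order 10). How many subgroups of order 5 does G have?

1

|G| = 10 and 5 | 10, so subgroups of order 5 are possible by Lagrange.
The subgroups of order 5 are: {1, 3, 5, 9, 15}.
So G has 1 subgroup of order 5.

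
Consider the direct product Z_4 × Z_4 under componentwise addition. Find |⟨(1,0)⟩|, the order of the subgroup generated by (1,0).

The order of (1,0) in Z_4 × Z_4 is lcm(ord(1) in Z_4, ord(0) in Z_4).
ord(1) = 4 and ord(0) = 1, so |⟨(1,0)⟩| = lcm(4, 1) = 4.

4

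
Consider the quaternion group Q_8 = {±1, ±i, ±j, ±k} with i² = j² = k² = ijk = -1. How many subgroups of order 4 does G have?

3

|G| = 8 and 4 | 8, so subgroups of order 4 are possible by Lagrange.
The subgroups of order 4 are: {1, -1, i, -i}; {1, -1, j, -j}; {1, -1, k, -k}.
So G has 3 subgroups of order 4.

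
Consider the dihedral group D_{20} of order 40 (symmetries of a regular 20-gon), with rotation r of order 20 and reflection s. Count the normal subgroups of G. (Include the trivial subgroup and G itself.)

9

G has 48 subgroups. Checking conjugation-invariance by order — order 1: 1/1 normal; order 2: 1/21 normal; order 4: 1/11 normal; order 5: 1/1 normal; order 8: 0/5 normal; order 10: 1/5 normal; order 20: 3/3 normal; order 40: 1/1 normal.
Total normal subgroups: 9.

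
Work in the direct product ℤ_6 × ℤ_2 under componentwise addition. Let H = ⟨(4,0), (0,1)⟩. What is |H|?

6

|⟨(4,0)⟩| = 3 and |⟨(0,1)⟩| = 2, so |H| is a multiple of lcm(3, 2) = 6 and divides |G| = 12.
Closing under the operation: H = {(0,0), (0,1), (2,0), (2,1), (4,0), (4,1)}, so |H| = 6.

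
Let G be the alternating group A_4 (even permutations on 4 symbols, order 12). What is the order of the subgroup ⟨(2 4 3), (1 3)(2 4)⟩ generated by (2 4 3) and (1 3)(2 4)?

|⟨(2 4 3)⟩| = 3 and |⟨(1 3)(2 4)⟩| = 2, so |H| is a multiple of lcm(3, 2) = 6 and divides |G| = 12.
Closing {(2 4 3), (1 3)(2 4)} under the group operation gives all of G, so |H| = 12.

12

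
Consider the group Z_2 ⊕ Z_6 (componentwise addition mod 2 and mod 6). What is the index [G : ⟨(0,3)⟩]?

|⟨(0,3)⟩| = 2 and |G| = 12.
By Lagrange, [G : H] = |G|/|H| = 12/2 = 6.

6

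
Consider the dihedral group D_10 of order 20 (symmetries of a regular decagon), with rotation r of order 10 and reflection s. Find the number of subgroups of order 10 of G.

|G| = 20 and 10 | 20, so subgroups of order 10 are possible by Lagrange.
The subgroups of order 10 are: {e, r, r^2, r^3, r^4, r^5, r^6, r^7, r^8, r^9}; {e, r^2, r^4, r^6, r^8, s, r^2s, r^4s, r^6s, r^8s}; {e, r^2, r^4, r^6, r^8, rs, r^3s, r^5s, r^7s, r^9s}.
So G has 3 subgroups of order 10.

3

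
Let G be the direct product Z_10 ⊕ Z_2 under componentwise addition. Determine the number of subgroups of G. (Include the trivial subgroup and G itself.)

10

|G| = 20, so by Lagrange every subgroup order divides 20. Divisors: 1, 2, 4, 5, 10, 20.
Subgroups by order — order 1: 1; order 2: 3; order 4: 1; order 5: 1; order 10: 3; order 20: 1.
Total: 1 + 3 + 1 + 1 + 3 + 1 = 10.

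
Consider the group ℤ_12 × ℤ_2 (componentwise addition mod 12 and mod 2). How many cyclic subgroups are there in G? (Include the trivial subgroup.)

12

Group the elements of G by the cyclic subgroup they generate; each cyclic subgroup of order d accounts for φ(d) elements.
Cyclic subgroups by order — order 1: 1; order 2: 3; order 3: 1; order 4: 2; order 6: 3; order 12: 2.
Total: 12.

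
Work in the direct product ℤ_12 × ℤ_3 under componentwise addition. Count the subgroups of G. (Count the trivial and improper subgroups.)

|G| = 36, so by Lagrange every subgroup order divides 36. Divisors: 1, 2, 3, 4, 6, 9, 12, 18, 36.
Subgroups by order — order 1: 1; order 2: 1; order 3: 4; order 4: 1; order 6: 4; order 9: 1; order 12: 4; order 18: 1; order 36: 1.
Total: 1 + 1 + 4 + 1 + 4 + 1 + 4 + 1 + 1 = 18.

18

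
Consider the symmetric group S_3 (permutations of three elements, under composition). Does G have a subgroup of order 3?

3 | 6. A subgroup of order 3 is {e, (1 2 3), (1 3 2)}.

Yes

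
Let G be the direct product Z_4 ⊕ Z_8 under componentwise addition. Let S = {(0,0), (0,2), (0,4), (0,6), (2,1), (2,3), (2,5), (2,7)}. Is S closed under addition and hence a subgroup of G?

Yes

|S| = 8 divides |G| = 32, consistent with Lagrange.
S contains the identity, every element's inverse is in S, and S is closed under +: it is a subgroup.
In fact S = ⟨(2,1)⟩.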